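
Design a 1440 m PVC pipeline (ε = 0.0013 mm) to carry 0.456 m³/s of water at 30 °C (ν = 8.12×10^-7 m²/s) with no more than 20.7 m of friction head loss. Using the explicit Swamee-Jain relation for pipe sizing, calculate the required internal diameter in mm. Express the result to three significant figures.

Swamee-Jain (Type III): D = 0.66·[ε^1.25·(LQ²/(gh_f))^4.75 + ν·Q^9.4·(L/(gh_f))^5.2]^0.04
LQ²/(gh_f) = 1.475; L/(gh_f) = 7.091
Term 1 = ε^1.25·(…)^4.75 = 2.78×10^-7; Term 2 = ν·Q^9.4·(…)^5.2 = 1.34×10^-5
D = 0.66·(2.78×10^-7 + 1.34×10^-5)^0.04 = 0.4217 m = 422 mm
Check: V = 3.26 m/s, Re = 1.70×10^6, f = 0.01075, h_f = 19.9 m ≈ 20.7 m ✓

D ≈ 422 mm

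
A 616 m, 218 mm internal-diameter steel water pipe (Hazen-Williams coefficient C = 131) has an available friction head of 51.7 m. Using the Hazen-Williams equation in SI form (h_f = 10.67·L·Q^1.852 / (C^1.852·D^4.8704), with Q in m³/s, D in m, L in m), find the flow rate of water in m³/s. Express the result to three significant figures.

Rearranging: Q = [h_f·C^1.852·D^4.8704 / (10.67·L)]^(1/1.852)
Q = [51.7·131^1.852·0.218^4.8704 / (10.67·616)]^0.540 = 0.1743 m³/s

Q ≈ 0.174 m³/s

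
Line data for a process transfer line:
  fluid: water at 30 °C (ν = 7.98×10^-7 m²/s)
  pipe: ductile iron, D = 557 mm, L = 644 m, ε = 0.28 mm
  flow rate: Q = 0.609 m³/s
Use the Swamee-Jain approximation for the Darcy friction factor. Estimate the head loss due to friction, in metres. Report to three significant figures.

V = 4Q/(πD²) = 4·0.609/(π·0.557²) = 2.499 m/s
Re = VD/ν = 2.499·0.557/7.98×10^-7 = 1.74×10^6 → turbulent
ε/D = 0.28/557 = 5.03×10^-4
Swamee-Jain: f = 0.01709
h_f = f(L/D)V²/(2g) = 0.01709·(644/0.557)·2.499²/(2·9.81) = 6.291 m

h_f ≈ 6.29 m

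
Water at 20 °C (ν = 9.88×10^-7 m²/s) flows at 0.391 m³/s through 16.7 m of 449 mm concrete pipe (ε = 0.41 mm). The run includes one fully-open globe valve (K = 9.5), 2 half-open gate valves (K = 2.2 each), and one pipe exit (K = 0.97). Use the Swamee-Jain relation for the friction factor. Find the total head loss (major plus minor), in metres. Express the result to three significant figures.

H_L ≈ 4.85 m

V = 4Q/(πD²) = 2.469 m/s; V²/2g = 0.3108 m
Re = 1.12×10^6, ε/D = 9.13×10^-4 → f = 0.01958 (Swamee-Jain)
Major: h_f = f(L/D)·V²/2g = 0.01958·37.19·0.3108 = 0.2264 m
Minor: ΣK = 14.9; h_m = ΣK·V²/2g = 4.622 m
Total H_L = 0.2264 + 4.622 = 4.848 m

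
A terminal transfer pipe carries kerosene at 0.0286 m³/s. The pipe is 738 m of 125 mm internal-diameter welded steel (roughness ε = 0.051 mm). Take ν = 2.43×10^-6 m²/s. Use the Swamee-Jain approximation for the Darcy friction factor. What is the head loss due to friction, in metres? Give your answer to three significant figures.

h_f ≈ 31.9 m

V = 4Q/(πD²) = 4·0.0286/(π·0.125²) = 2.331 m/s
Re = VD/ν = 2.331·0.125/2.43×10^-6 = 1.20×10^5 → turbulent
ε/D = 0.051/125 = 4.08×10^-4
Swamee-Jain: f = 0.01953
h_f = f(L/D)V²/(2g) = 0.01953·(738/0.125)·2.331²/(2·9.81) = 31.92 m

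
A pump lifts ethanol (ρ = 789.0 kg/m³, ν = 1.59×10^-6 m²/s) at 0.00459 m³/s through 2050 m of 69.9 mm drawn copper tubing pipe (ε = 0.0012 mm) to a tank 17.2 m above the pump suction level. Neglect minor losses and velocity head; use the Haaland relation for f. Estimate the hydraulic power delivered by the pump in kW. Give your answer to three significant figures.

P_hyd ≈ 2.17 kW

V = 4Q/(πD²) = 1.196 m/s; Re = 5.26×10^4; ε/D = 1.72×10^-5; f = 0.02052
h_f = f(L/D)V²/2g = 43.89 m
Total head H = z + h_f = 17.2 + 43.89 = 61.09 m
P_hyd = ρgQH = 789.0·9.81·0.00459·61.09 = 2.170 kW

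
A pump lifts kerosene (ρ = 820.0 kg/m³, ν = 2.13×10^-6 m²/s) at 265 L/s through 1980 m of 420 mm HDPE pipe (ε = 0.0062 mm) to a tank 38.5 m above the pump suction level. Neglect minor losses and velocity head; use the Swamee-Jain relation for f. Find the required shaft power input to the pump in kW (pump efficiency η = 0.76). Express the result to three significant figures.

V = 4Q/(πD²) = 1.913 m/s; Re = 3.77×10^5; ε/D = 1.48×10^-5; f = 0.01398
h_f = f(L/D)V²/2g = 12.29 m
Total head H = z + h_f = 38.5 + 12.29 = 50.79 m
P_hyd = ρgQH = 820.0·9.81·0.265·50.79 = 108.3 kW
P_shaft = P_hyd/η = 108.3/0.76 = 142.4 kW

P_shaft ≈ 142 kW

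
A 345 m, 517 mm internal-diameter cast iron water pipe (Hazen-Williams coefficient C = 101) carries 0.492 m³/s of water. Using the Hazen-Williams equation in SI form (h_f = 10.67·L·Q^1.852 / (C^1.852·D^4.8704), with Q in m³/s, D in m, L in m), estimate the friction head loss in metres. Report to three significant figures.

h_f = 10.67·345·0.492^1.852 / (101^1.852·0.517^4.8704) = 4.774 m

h_f ≈ 4.77 m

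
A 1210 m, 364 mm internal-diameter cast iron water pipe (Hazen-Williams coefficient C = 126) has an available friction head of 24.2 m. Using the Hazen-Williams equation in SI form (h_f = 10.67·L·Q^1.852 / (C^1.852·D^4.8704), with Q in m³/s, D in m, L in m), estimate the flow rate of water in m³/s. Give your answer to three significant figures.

Rearranging: Q = [h_f·C^1.852·D^4.8704 / (10.67·L)]^(1/1.852)
Q = [24.2·126^1.852·0.364^4.8704 / (10.67·1210)]^0.540 = 0.2976 m³/s

Q ≈ 0.298 m³/s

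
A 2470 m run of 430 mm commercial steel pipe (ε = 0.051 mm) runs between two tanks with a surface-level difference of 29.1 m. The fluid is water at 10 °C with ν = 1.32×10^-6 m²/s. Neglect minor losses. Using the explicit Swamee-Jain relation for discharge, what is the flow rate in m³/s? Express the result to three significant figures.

Swamee-Jain (Type II): Q = -0.965·√(gD⁵h_f/L)·ln[ε/(3.7D) + √(3.17ν²L/(gD³h_f))]
√(gD⁵h_f/L) = √(9.81·0.430⁵·29.1/2470) = 0.04122
ε/(3.7D) = 3.21×10^-5; √(3.17ν²L/(gD³h_f)) = 2.45×10^-5
Q = -0.965·0.04122·ln(5.657×10^-5) = 0.3890 m³/s
Check: V = 2.68 m/s, Re = 8.73×10^5, f = 0.01392, h_f = 29.3 m ≈ 29.1 m ✓

Q ≈ 0.389 m³/s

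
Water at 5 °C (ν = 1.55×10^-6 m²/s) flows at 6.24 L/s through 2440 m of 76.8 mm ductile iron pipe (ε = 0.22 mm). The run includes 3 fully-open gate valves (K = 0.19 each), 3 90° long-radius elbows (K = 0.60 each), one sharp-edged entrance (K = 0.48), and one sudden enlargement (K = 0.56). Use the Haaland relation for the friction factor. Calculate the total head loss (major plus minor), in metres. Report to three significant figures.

H_L ≈ 81.5 m

V = 4Q/(πD²) = 1.347 m/s; V²/2g = 0.09248 m
Re = 6.67×10^4, ε/D = 0.00286 → f = 0.02764 (Haaland)
Major: h_f = f(L/D)·V²/2g = 0.02764·31771·0.09248 = 81.21 m
Minor: ΣK = 3.41; h_m = ΣK·V²/2g = 0.3154 m
Total H_L = 81.21 + 0.3154 = 81.53 m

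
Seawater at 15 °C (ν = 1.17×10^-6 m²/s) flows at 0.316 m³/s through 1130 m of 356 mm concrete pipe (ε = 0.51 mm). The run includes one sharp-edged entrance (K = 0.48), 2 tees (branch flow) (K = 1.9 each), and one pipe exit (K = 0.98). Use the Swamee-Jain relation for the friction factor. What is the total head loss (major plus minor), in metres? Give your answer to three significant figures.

H_L ≈ 38.2 m

V = 4Q/(πD²) = 3.175 m/s; V²/2g = 0.5137 m
Re = 9.66×10^5, ε/D = 0.00143 → f = 0.02180 (Swamee-Jain)
Major: h_f = f(L/D)·V²/2g = 0.02180·3174·0.5137 = 35.55 m
Minor: ΣK = 5.26; h_m = ΣK·V²/2g = 2.702 m
Total H_L = 35.55 + 2.702 = 38.25 m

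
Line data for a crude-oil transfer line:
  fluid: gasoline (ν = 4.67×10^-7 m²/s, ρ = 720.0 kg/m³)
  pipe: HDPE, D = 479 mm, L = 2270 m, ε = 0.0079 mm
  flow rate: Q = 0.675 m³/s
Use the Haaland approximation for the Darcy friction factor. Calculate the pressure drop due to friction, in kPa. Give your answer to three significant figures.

V = 4Q/(πD²) = 4·0.675/(π·0.479²) = 3.746 m/s
Re = VD/ν = 3.746·0.479/4.67×10^-7 = 3.84×10^6 → turbulent
ε/D = 0.0079/479 = 1.65×10^-5
Haaland: f = 0.01009
h_f = f(L/D)V²/(2g) = 0.01009·(2270/0.479)·3.746²/(2·9.81) = 34.19 m
Δp = ρg·h_f = 720.0·9.81·34.19 = 241.5 kPa

Δp ≈ 242 kPa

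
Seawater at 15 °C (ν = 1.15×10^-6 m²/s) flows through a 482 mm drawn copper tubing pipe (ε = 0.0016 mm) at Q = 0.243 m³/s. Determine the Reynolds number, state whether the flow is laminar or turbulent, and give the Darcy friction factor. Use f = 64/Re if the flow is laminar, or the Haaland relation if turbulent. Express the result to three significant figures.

V = 4Q/(πD²) = 1.332 m/s
Re = VD/ν = 1.332·0.482/1.15×10^-6 = 5.58×10^5
Re > 4000 → turbulent; ε/D = 3.32×10^-6
Haaland: f = 0.01285

Re ≈ 5.58×10^5; turbulent; f ≈ 0.0128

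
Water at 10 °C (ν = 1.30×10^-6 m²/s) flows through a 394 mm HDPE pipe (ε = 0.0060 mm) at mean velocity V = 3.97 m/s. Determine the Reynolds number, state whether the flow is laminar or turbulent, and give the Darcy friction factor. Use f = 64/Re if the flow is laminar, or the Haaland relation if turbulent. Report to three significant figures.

Re ≈ 1.20×10^6; turbulent; f ≈ 0.0116

Re = VD/ν = 3.970·0.394/1.30×10^-6 = 1.20×10^6
Re > 4000 → turbulent; ε/D = 1.52×10^-5
Haaland: f = 0.01155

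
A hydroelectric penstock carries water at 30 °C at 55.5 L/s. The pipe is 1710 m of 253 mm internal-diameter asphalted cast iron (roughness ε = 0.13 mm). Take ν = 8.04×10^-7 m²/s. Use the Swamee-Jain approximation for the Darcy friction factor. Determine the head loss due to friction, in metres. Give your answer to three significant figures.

V = 4Q/(πD²) = 4·0.0555/(π·0.253²) = 1.104 m/s
Re = VD/ν = 1.104·0.253/8.04×10^-7 = 3.47×10^5 → turbulent
ε/D = 0.13/253 = 5.14×10^-4
Swamee-Jain: f = 0.01823
h_f = f(L/D)V²/(2g) = 0.01823·(1710/0.253)·1.104²/(2·9.81) = 7.654 m

h_f ≈ 7.65 m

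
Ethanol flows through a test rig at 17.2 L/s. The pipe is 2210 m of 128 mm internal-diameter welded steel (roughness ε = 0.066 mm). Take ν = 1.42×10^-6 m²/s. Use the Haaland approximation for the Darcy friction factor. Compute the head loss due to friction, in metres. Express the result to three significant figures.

h_f ≈ 31.0 m

V = 4Q/(πD²) = 4·0.0172/(π·0.128²) = 1.337 m/s
Re = VD/ν = 1.337·0.128/1.42×10^-6 = 1.20×10^5 → turbulent
ε/D = 0.066/128 = 5.16×10^-4
Haaland: f = 0.01969
h_f = f(L/D)V²/(2g) = 0.01969·(2210/0.128)·1.337²/(2·9.81) = 30.95 m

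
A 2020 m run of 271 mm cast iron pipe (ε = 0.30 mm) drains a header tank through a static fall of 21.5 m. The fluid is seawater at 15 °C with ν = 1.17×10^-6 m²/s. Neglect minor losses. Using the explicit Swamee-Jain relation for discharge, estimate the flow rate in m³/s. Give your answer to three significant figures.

Q ≈ 0.0950 m³/s

Swamee-Jain (Type II): Q = -0.965·√(gD⁵h_f/L)·ln[ε/(3.7D) + √(3.17ν²L/(gD³h_f))]
√(gD⁵h_f/L) = √(9.81·0.271⁵·21.5/2020) = 0.01235
ε/(3.7D) = 2.99×10^-4; √(3.17ν²L/(gD³h_f)) = 4.57×10^-5
Q = -0.965·0.01235·ln(3.449×10^-4) = 0.09504 m³/s
Check: V = 1.65 m/s, Re = 3.82×10^5, f = 0.02099, h_f = 21.6 m ≈ 21.5 m ✓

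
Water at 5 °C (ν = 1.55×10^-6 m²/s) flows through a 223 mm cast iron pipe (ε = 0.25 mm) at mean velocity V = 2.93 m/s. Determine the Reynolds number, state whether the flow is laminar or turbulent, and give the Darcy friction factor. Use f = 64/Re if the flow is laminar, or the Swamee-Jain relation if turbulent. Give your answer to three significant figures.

Re ≈ 4.22×10^5; turbulent; f ≈ 0.0210

Re = VD/ν = 2.930·0.223/1.55×10^-6 = 4.22×10^5
Re > 4000 → turbulent; ε/D = 0.00112
Swamee-Jain: f = 0.02097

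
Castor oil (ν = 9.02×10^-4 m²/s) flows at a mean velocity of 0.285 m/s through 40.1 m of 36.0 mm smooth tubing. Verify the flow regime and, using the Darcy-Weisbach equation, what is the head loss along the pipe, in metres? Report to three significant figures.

Re = VD/ν = 0.285·0.03600/9.02×10^-4 = 11.4 → laminar (Re < 2300)
f = 64/Re = 5.627
h_f = f(L/D)V²/(2g) = 5.627·(40.1/0.03600)·0.285²/(2·9.81) = 25.95 m

h_f ≈ 25.9 m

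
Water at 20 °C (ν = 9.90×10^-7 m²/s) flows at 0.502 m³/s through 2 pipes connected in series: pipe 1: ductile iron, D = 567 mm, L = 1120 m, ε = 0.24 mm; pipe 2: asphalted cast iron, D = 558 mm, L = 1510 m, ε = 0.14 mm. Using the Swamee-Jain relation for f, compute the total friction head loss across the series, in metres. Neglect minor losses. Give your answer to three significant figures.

H ≈ 15.5 m

Pipe 1: V = 1.988 m/s, Re = 1.14×10^6, ε/D = 4.23×10^-4, f = 0.01669, h_1 = f(L/D)V²/2g = 6.641 m
Pipe 2: V = 2.053 m/s, Re = 1.16×10^6, ε/D = 2.51×10^-4, f = 0.01519, h_2 = f(L/D)V²/2g = 8.831 m
Series → Q common, losses add: H = Σh = 15.47 m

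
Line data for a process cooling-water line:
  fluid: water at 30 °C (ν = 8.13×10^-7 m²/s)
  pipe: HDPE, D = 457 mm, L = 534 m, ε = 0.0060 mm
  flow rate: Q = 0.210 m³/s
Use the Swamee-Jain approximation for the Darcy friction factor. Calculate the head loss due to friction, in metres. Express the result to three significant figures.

h_f ≈ 1.22 m

V = 4Q/(πD²) = 4·0.210/(π·0.457²) = 1.280 m/s
Re = VD/ν = 1.280·0.457/8.13×10^-7 = 7.20×10^5 → turbulent
ε/D = 0.0060/457 = 1.31×10^-5
Swamee-Jain: f = 0.01254
h_f = f(L/D)V²/(2g) = 0.01254·(534/0.457)·1.280²/(2·9.81) = 1.224 m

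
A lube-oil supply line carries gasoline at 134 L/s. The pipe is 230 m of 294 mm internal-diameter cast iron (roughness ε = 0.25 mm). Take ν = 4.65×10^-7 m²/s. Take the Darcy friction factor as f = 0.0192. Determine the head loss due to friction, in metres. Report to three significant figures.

h_f ≈ 2.98 m

V = 4Q/(πD²) = 4·0.134/(π·0.294²) = 1.974 m/s
h_f = f(L/D)V²/(2g) = 0.01920·(230/0.294)·1.974²/(2·9.81) = 2.983 m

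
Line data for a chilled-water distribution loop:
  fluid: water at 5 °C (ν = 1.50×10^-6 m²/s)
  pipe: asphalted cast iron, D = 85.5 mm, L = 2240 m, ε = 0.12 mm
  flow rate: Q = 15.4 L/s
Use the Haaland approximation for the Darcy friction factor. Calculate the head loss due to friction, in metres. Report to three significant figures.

h_f ≈ 218 m

V = 4Q/(πD²) = 4·0.0154/(π·0.0855²) = 2.682 m/s
Re = VD/ν = 2.682·0.0855/1.50×10^-6 = 1.53×10^5 → turbulent
ε/D = 0.12/85.5 = 0.00140
Haaland: f = 0.02268
h_f = f(L/D)V²/(2g) = 0.02268·(2240/0.0855)·2.682²/(2·9.81) = 217.9 m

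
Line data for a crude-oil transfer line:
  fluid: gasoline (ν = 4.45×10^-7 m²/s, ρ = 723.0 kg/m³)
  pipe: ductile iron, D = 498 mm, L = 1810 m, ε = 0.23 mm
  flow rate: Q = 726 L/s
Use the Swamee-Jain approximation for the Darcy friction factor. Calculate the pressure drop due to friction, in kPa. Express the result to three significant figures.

V = 4Q/(πD²) = 4·0.726/(π·0.498²) = 3.727 m/s
Re = VD/ν = 3.727·0.498/4.45×10^-7 = 4.17×10^6 → turbulent
ε/D = 0.23/498 = 4.62×10^-4
Swamee-Jain: f = 0.01659
h_f = f(L/D)V²/(2g) = 0.01659·(1810/0.498)·3.727²/(2·9.81) = 42.69 m
Δp = ρg·h_f = 723.0·9.81·42.69 = 302.8 kPa

Δp ≈ 303 kPa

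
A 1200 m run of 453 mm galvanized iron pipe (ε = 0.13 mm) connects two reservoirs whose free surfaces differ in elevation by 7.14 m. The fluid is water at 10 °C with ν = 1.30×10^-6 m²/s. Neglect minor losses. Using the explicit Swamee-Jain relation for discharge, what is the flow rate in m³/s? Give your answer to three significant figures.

Q ≈ 0.294 m³/s

Swamee-Jain (Type II): Q = -0.965·√(gD⁵h_f/L)·ln[ε/(3.7D) + √(3.17ν²L/(gD³h_f))]
√(gD⁵h_f/L) = √(9.81·0.453⁵·7.14/1200) = 0.03337
ε/(3.7D) = 7.76×10^-5; √(3.17ν²L/(gD³h_f)) = 3.14×10^-5
Q = -0.965·0.03337·ln(1.090×10^-4) = 0.2938 m³/s
Check: V = 1.82 m/s, Re = 6.35×10^5, f = 0.01601, h_f = 7.19 m ≈ 7.14 m ✓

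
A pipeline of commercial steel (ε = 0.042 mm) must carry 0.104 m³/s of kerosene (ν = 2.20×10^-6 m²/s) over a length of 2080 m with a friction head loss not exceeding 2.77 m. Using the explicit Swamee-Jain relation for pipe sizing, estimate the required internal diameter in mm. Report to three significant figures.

Swamee-Jain (Type III): D = 0.66·[ε^1.25·(LQ²/(gh_f))^4.75 + ν·Q^9.4·(L/(gh_f))^5.2]^0.04
LQ²/(gh_f) = 0.8279; L/(gh_f) = 76.54
Term 1 = ε^1.25·(…)^4.75 = 1.38×10^-6; Term 2 = ν·Q^9.4·(…)^5.2 = 7.92×10^-6
D = 0.66·(1.38×10^-6 + 7.92×10^-6)^0.04 = 0.4152 m = 415 mm
Check: V = 0.768 m/s, Re = 1.45×10^5, f = 0.01728, h_f = 2.60 m ≈ 2.77 m ✓

D ≈ 415 mm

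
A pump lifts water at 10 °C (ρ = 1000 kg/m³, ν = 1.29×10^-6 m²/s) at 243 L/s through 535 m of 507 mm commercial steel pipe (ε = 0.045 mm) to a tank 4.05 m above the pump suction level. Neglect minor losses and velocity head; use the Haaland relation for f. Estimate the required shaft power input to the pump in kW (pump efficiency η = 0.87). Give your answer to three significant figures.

V = 4Q/(πD²) = 1.204 m/s; Re = 4.73×10^5; ε/D = 8.88×10^-5; f = 0.01423
h_f = f(L/D)V²/2g = 1.109 m
Total head H = z + h_f = 4.05 + 1.109 = 5.159 m
P_hyd = ρgQH = 1000·9.81·0.243·5.159 = 12.30 kW
P_shaft = P_hyd/η = 12.30/0.87 = 14.14 kW

P_shaft ≈ 14.1 kW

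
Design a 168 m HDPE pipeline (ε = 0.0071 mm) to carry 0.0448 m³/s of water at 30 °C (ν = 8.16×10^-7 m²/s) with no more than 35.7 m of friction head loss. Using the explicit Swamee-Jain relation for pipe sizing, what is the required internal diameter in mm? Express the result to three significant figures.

Swamee-Jain (Type III): D = 0.66·[ε^1.25·(LQ²/(gh_f))^4.75 + ν·Q^9.4·(L/(gh_f))^5.2]^0.04
LQ²/(gh_f) = 9.628×10^-4; L/(gh_f) = 0.4797
Term 1 = ε^1.25·(…)^4.75 = 1.72×10^-21; Term 2 = ν·Q^9.4·(…)^5.2 = 3.76×10^-21
D = 0.66·(1.72×10^-21 + 3.76×10^-21)^0.04 = 0.1021 m = 102 mm
Check: V = 5.47 m/s, Re = 6.85×10^5, f = 0.01356, h_f = 34.0 m ≈ 35.7 m ✓

D ≈ 102 mm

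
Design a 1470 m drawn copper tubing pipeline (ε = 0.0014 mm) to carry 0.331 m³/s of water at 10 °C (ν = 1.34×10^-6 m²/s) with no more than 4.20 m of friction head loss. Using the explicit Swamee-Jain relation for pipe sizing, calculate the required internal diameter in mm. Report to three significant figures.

Swamee-Jain (Type III): D = 0.66·[ε^1.25·(LQ²/(gh_f))^4.75 + ν·Q^9.4·(L/(gh_f))^5.2]^0.04
LQ²/(gh_f) = 3.909; L/(gh_f) = 35.68
Term 1 = ε^1.25·(…)^4.75 = 3.13×10^-5; Term 2 = ν·Q^9.4·(…)^5.2 = 0.00485
D = 0.66·(3.13×10^-5 + 0.00485)^0.04 = 0.5335 m = 533 mm
Check: V = 1.48 m/s, Re = 5.90×10^5, f = 0.01276, h_f = 3.93 m ≈ 4.20 m ✓

D ≈ 533 mm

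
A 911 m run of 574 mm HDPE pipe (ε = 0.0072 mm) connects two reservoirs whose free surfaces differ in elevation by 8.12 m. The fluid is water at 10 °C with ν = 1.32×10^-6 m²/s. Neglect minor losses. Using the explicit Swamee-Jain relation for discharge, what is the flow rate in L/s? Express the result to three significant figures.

Q ≈ 765 L/s

Swamee-Jain (Type II): Q = -0.965·√(gD⁵h_f/L)·ln[ε/(3.7D) + √(3.17ν²L/(gD³h_f))]
√(gD⁵h_f/L) = √(9.81·0.574⁵·8.12/911) = 0.07381
ε/(3.7D) = 3.39×10^-6; √(3.17ν²L/(gD³h_f)) = 1.83×10^-5
Q = -0.965·0.07381·ln(2.167×10^-5) = 0.7650 m³/s
Check: V = 2.96 m/s, Re = 1.29×10^6, f = 0.01149, h_f = 8.12 m ≈ 8.12 m ✓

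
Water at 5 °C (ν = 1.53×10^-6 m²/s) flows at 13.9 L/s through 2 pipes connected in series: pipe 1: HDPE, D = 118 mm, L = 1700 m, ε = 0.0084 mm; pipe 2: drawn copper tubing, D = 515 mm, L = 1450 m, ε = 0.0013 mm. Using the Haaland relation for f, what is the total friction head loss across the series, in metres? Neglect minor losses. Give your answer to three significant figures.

H ≈ 21.6 m

Pipe 1: V = 1.271 m/s, Re = 9.80×10^4, ε/D = 7.12×10^-5, f = 0.01820, h_1 = f(L/D)V²/2g = 21.59 m
Pipe 2: V = 0.06673 m/s, Re = 2.25×10^4, ε/D = 2.52×10^-6, f = 0.02502, h_2 = f(L/D)V²/2g = 0.01599 m
Series → Q common, losses add: H = Σh = 21.61 m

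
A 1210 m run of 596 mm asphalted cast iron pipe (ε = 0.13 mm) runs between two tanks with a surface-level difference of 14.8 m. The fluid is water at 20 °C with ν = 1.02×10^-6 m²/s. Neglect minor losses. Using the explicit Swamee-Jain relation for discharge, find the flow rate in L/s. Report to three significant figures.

Q ≈ 877 L/s

Swamee-Jain (Type II): Q = -0.965·√(gD⁵h_f/L)·ln[ε/(3.7D) + √(3.17ν²L/(gD³h_f))]
√(gD⁵h_f/L) = √(9.81·0.596⁵·14.8/1210) = 0.09499
ε/(3.7D) = 5.90×10^-5; √(3.17ν²L/(gD³h_f)) = 1.14×10^-5
Q = -0.965·0.09499·ln(7.035×10^-5) = 0.8765 m³/s
Check: V = 3.14 m/s, Re = 1.84×10^6, f = 0.01457, h_f = 14.9 m ≈ 14.8 m ✓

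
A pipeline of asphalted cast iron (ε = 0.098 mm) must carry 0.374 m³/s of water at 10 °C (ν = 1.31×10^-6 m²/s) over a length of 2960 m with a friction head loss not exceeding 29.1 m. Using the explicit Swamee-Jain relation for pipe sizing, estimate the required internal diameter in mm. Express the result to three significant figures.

Swamee-Jain (Type III): D = 0.66·[ε^1.25·(LQ²/(gh_f))^4.75 + ν·Q^9.4·(L/(gh_f))^5.2]^0.04
LQ²/(gh_f) = 1.450; L/(gh_f) = 10.37
Term 1 = ε^1.25·(…)^4.75 = 5.70×10^-5; Term 2 = ν·Q^9.4·(…)^5.2 = 2.42×10^-5
D = 0.66·(5.70×10^-5 + 2.42×10^-5)^0.04 = 0.4528 m = 453 mm
Check: V = 2.32 m/s, Re = 8.03×10^5, f = 0.01514, h_f = 27.2 m ≈ 29.1 m ✓

D ≈ 453 mm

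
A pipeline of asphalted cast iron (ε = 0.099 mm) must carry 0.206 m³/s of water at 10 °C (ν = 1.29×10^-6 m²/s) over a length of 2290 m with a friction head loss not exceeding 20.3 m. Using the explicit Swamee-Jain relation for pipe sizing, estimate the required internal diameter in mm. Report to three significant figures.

D ≈ 369 mm

Swamee-Jain (Type III): D = 0.66·[ε^1.25·(LQ²/(gh_f))^4.75 + ν·Q^9.4·(L/(gh_f))^5.2]^0.04
LQ²/(gh_f) = 0.4880; L/(gh_f) = 11.50
Term 1 = ε^1.25·(…)^4.75 = 3.27×10^-7; Term 2 = ν·Q^9.4·(…)^5.2 = 1.50×10^-7
D = 0.66·(3.27×10^-7 + 1.50×10^-7)^0.04 = 0.3687 m = 369 mm
Check: V = 1.93 m/s, Re = 5.51×10^5, f = 0.01600, h_f = 18.9 m ≈ 20.3 m ✓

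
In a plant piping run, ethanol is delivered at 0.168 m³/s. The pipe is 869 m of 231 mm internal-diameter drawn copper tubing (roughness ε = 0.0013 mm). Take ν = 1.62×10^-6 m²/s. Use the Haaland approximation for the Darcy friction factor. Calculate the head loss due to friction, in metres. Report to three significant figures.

V = 4Q/(πD²) = 4·0.168/(π·0.231²) = 4.009 m/s
Re = VD/ν = 4.009·0.231/1.62×10^-6 = 5.72×10^5 → turbulent
ε/D = 0.0013/231 = 5.63×10^-6
Haaland: f = 0.01282
h_f = f(L/D)V²/(2g) = 0.01282·(869/0.231)·4.009²/(2·9.81) = 39.51 m

h_f ≈ 39.5 m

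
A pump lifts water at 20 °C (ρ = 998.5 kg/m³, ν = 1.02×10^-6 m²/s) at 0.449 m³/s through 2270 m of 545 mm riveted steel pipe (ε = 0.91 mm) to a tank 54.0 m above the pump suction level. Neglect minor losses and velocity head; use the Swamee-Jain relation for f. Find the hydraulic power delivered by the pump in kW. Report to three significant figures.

V = 4Q/(πD²) = 1.925 m/s; Re = 1.03×10^6; ε/D = 0.00167; f = 0.02262
h_f = f(L/D)V²/2g = 17.79 m
Total head H = z + h_f = 54.0 + 17.79 = 71.79 m
P_hyd = ρgQH = 998.5·9.81·0.449·71.79 = 315.7 kW

P_hyd ≈ 316 kW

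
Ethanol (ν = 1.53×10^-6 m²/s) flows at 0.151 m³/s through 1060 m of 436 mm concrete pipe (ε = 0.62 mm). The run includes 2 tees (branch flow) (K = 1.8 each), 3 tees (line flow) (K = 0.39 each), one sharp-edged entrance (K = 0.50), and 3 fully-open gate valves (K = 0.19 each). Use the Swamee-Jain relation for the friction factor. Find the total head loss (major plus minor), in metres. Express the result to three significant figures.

V = 4Q/(πD²) = 1.011 m/s; V²/2g = 0.05213 m
Re = 2.88×10^5, ε/D = 0.00142 → f = 0.02238 (Swamee-Jain)
Major: h_f = f(L/D)·V²/2g = 0.02238·2431·0.05213 = 2.836 m
Minor: ΣK = 5.84; h_m = ΣK·V²/2g = 0.3045 m
Total H_L = 2.836 + 0.3045 = 3.141 m

H_L ≈ 3.14 m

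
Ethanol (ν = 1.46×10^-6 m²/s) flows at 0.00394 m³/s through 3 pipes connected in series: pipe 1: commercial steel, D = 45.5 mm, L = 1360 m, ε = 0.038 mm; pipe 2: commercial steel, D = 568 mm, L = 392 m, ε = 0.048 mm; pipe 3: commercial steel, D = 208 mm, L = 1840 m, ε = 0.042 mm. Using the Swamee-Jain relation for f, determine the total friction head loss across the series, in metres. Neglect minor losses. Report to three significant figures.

H ≈ 201 m

Pipe 1: V = 2.423 m/s, Re = 7.55×10^4, ε/D = 8.35×10^-4, f = 0.02244, h_1 = f(L/D)V²/2g = 200.7 m
Pipe 2: V = 0.01555 m/s, Re = 6050, ε/D = 8.45×10^-5, f = 0.03586, h_2 = f(L/D)V²/2g = 3.050×10^-4 m
Pipe 3: V = 0.1160 m/s, Re = 1.65×10^4, ε/D = 2.02×10^-4, f = 0.02755, h_3 = f(L/D)V²/2g = 0.1670 m
Series → Q common, losses add: H = Σh = 200.9 m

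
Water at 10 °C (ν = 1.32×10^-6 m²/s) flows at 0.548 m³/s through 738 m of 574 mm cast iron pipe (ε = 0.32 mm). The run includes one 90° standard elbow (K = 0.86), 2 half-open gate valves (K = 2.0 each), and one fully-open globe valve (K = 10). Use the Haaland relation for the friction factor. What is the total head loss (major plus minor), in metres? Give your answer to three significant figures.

H_L ≈ 8.57 m

V = 4Q/(πD²) = 2.118 m/s; V²/2g = 0.2286 m
Re = 9.21×10^5, ε/D = 5.57×10^-4 → f = 0.01759 (Haaland)
Major: h_f = f(L/D)·V²/2g = 0.01759·1286·0.2286 = 5.169 m
Minor: ΣK = 14.9; h_m = ΣK·V²/2g = 3.397 m
Total H_L = 5.169 + 3.397 = 8.566 m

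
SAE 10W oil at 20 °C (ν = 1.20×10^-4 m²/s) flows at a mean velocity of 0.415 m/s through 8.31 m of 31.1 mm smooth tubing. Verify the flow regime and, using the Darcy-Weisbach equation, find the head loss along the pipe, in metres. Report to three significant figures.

Re = VD/ν = 0.415·0.03110/1.20×10^-4 = 108 → laminar (Re < 2300)
f = 64/Re = 0.5950
h_f = f(L/D)V²/(2g) = 0.5950·(8.31/0.03110)·0.415²/(2·9.81) = 1.396 m

h_f ≈ 1.40 m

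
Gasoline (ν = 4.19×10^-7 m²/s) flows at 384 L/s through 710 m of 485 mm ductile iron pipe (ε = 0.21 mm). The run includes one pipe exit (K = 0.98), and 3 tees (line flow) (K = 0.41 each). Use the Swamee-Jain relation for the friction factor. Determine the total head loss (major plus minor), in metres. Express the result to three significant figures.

V = 4Q/(πD²) = 2.079 m/s; V²/2g = 0.2202 m
Re = 2.41×10^6, ε/D = 4.33×10^-4 → f = 0.01648 (Swamee-Jain)
Major: h_f = f(L/D)·V²/2g = 0.01648·1464·0.2202 = 5.312 m
Minor: ΣK = 2.21; h_m = ΣK·V²/2g = 0.4866 m
Total H_L = 5.312 + 0.4866 = 5.799 m

H_L ≈ 5.80 m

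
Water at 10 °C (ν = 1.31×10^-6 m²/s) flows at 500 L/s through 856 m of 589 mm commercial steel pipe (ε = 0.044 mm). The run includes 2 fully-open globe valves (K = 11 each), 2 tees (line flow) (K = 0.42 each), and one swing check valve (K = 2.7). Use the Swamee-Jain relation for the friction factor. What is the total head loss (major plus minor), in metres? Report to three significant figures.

H_L ≈ 7.72 m

V = 4Q/(πD²) = 1.835 m/s; V²/2g = 0.1716 m
Re = 8.25×10^5, ε/D = 7.47×10^-5 → f = 0.01337 (Swamee-Jain)
Major: h_f = f(L/D)·V²/2g = 0.01337·1453·0.1716 = 3.334 m
Minor: ΣK = 25.5; h_m = ΣK·V²/2g = 4.383 m
Total H_L = 3.334 + 4.383 = 7.718 m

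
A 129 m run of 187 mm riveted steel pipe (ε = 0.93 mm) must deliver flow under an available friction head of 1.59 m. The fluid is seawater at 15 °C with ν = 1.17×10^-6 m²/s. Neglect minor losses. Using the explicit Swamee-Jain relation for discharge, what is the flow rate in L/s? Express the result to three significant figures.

Q ≈ 33.3 L/s

Swamee-Jain (Type II): Q = -0.965·√(gD⁵h_f/L)·ln[ε/(3.7D) + √(3.17ν²L/(gD³h_f))]
√(gD⁵h_f/L) = √(9.81·0.187⁵·1.59/129) = 0.005258
ε/(3.7D) = 0.00134; √(3.17ν²L/(gD³h_f)) = 7.41×10^-5
Q = -0.965·0.005258·ln(0.001418) = 0.03328 m³/s
Check: V = 1.21 m/s, Re = 1.94×10^5, f = 0.03099, h_f = 1.60 m ≈ 1.59 m ✓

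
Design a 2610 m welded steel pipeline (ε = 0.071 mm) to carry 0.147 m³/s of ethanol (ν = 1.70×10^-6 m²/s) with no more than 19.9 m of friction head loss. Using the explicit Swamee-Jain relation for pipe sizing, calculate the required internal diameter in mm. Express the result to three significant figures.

Swamee-Jain (Type III): D = 0.66·[ε^1.25·(LQ²/(gh_f))^4.75 + ν·Q^9.4·(L/(gh_f))^5.2]^0.04
LQ²/(gh_f) = 0.2889; L/(gh_f) = 13.37
Term 1 = ε^1.25·(…)^4.75 = 1.79×10^-8; Term 2 = ν·Q^9.4·(…)^5.2 = 1.82×10^-8
D = 0.66·(1.79×10^-8 + 1.82×10^-8)^0.04 = 0.3325 m = 333 mm
Check: V = 1.69 m/s, Re = 3.31×10^5, f = 0.01625, h_f = 18.6 m ≈ 19.9 m ✓

D ≈ 333 mm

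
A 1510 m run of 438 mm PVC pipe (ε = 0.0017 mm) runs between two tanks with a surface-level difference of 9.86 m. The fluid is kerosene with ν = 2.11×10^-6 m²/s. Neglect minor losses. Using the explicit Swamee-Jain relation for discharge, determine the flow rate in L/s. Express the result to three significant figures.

Swamee-Jain (Type II): Q = -0.965·√(gD⁵h_f/L)·ln[ε/(3.7D) + √(3.17ν²L/(gD³h_f))]
√(gD⁵h_f/L) = √(9.81·0.438⁵·9.86/1510) = 0.03213
ε/(3.7D) = 1.05×10^-6; √(3.17ν²L/(gD³h_f)) = 5.12×10^-5
Q = -0.965·0.03213·ln(5.225×10^-5) = 0.3057 m³/s
Check: V = 2.03 m/s, Re = 4.21×10^5, f = 0.01356, h_f = 9.81 m ≈ 9.86 m ✓

Q ≈ 306 L/s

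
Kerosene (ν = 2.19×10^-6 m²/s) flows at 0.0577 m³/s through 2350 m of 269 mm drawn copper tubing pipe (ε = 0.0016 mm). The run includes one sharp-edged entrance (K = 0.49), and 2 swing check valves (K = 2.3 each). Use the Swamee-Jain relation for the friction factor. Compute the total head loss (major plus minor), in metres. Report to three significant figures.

H_L ≈ 8.12 m

V = 4Q/(πD²) = 1.015 m/s; V²/2g = 0.05254 m
Re = 1.25×10^5, ε/D = 5.95×10^-6 → f = 0.01711 (Swamee-Jain)
Major: h_f = f(L/D)·V²/2g = 0.01711·8736·0.05254 = 7.852 m
Minor: ΣK = 5.09; h_m = ΣK·V²/2g = 0.2674 m
Total H_L = 7.852 + 0.2674 = 8.119 m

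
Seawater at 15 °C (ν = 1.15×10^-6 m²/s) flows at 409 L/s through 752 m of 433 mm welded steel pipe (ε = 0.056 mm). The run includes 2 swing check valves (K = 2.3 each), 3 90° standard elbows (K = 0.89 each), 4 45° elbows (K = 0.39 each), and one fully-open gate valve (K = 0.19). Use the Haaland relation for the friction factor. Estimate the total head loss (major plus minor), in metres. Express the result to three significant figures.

V = 4Q/(πD²) = 2.778 m/s; V²/2g = 0.3932 m
Re = 1.05×10^6, ε/D = 1.29×10^-4 → f = 0.01370 (Haaland)
Major: h_f = f(L/D)·V²/2g = 0.01370·1737·0.3932 = 9.353 m
Minor: ΣK = 9.02; h_m = ΣK·V²/2g = 3.547 m
Total H_L = 9.353 + 3.547 = 12.90 m

H_L ≈ 12.9 m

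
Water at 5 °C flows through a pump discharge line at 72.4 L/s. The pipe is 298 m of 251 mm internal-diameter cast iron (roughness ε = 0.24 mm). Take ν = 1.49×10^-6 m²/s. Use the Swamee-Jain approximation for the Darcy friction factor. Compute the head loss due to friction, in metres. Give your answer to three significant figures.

h_f ≈ 2.69 m

V = 4Q/(πD²) = 4·0.0724/(π·0.251²) = 1.463 m/s
Re = VD/ν = 1.463·0.251/1.49×10^-6 = 2.46×10^5 → turbulent
ε/D = 0.24/251 = 9.56×10^-4
Swamee-Jain: f = 0.02077
h_f = f(L/D)V²/(2g) = 0.02077·(298/0.251)·1.463²/(2·9.81) = 2.690 m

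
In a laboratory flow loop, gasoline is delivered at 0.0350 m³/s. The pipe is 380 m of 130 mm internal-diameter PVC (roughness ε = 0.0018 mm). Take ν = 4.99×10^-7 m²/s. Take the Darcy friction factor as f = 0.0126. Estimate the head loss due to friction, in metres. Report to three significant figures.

V = 4Q/(πD²) = 4·0.0350/(π·0.130²) = 2.637 m/s
h_f = f(L/D)V²/(2g) = 0.01260·(380/0.130)·2.637²/(2·9.81) = 13.05 m

h_f ≈ 13.1 m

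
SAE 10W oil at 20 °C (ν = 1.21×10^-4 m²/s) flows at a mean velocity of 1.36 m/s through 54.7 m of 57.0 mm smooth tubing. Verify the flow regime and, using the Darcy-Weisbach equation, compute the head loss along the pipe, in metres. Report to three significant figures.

h_f ≈ 9.04 m

Re = VD/ν = 1.36·0.05700/1.21×10^-4 = 641 → laminar (Re < 2300)
f = 64/Re = 0.09990
h_f = f(L/D)V²/(2g) = 0.09990·(54.7/0.05700)·1.36²/(2·9.81) = 9.037 m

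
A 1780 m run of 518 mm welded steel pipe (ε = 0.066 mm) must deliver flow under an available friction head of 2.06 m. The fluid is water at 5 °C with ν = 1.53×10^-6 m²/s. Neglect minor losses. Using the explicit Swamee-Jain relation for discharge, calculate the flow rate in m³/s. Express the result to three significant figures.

Q ≈ 0.182 m³/s

Swamee-Jain (Type II): Q = -0.965·√(gD⁵h_f/L)·ln[ε/(3.7D) + √(3.17ν²L/(gD³h_f))]
√(gD⁵h_f/L) = √(9.81·0.518⁵·2.06/1780) = 0.02058
ε/(3.7D) = 3.44×10^-5; √(3.17ν²L/(gD³h_f)) = 6.86×10^-5
Q = -0.965·0.02058·ln(1.030×10^-4) = 0.1823 m³/s
Check: V = 0.865 m/s, Re = 2.93×10^5, f = 0.01574, h_f = 2.06 m ≈ 2.06 m ✓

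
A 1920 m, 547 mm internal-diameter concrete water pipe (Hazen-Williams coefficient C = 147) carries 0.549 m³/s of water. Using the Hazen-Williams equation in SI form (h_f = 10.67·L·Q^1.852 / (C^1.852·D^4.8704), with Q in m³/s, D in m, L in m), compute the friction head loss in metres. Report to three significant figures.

h_f = 10.67·1920·0.549^1.852 / (147^1.852·0.547^4.8704) = 12.34 m

h_f ≈ 12.3 m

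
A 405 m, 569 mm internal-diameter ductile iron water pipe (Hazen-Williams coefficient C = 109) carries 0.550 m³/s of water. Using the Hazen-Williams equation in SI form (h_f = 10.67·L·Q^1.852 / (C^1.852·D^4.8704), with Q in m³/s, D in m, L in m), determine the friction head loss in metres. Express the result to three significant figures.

h_f = 10.67·405·0.550^1.852 / (109^1.852·0.569^4.8704) = 3.751 m

h_f ≈ 3.75 m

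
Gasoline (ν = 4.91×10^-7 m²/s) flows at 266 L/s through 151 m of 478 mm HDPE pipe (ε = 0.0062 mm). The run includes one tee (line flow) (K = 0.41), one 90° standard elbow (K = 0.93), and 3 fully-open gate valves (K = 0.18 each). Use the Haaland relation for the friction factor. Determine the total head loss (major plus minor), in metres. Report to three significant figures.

H_L ≈ 0.607 m

V = 4Q/(πD²) = 1.482 m/s; V²/2g = 0.1120 m
Re = 1.44×10^6, ε/D = 1.30×10^-5 → f = 0.01121 (Haaland)
Major: h_f = f(L/D)·V²/2g = 0.01121·315.9·0.1120 = 0.3966 m
Minor: ΣK = 1.88; h_m = ΣK·V²/2g = 0.2105 m
Total H_L = 0.3966 + 0.2105 = 0.6071 m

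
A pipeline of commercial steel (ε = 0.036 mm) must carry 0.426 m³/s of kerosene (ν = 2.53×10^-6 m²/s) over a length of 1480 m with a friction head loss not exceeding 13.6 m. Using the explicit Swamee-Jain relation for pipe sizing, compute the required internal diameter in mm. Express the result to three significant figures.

D ≈ 477 mm

Swamee-Jain (Type III): D = 0.66·[ε^1.25·(LQ²/(gh_f))^4.75 + ν·Q^9.4·(L/(gh_f))^5.2]^0.04
LQ²/(gh_f) = 2.013; L/(gh_f) = 11.09
Term 1 = ε^1.25·(…)^4.75 = 7.74×10^-5; Term 2 = ν·Q^9.4·(…)^5.2 = 2.26×10^-4
D = 0.66·(7.74×10^-5 + 2.26×10^-4)^0.04 = 0.4773 m = 477 mm
Check: V = 2.38 m/s, Re = 4.49×10^5, f = 0.01437, h_f = 12.9 m ≈ 13.6 m ✓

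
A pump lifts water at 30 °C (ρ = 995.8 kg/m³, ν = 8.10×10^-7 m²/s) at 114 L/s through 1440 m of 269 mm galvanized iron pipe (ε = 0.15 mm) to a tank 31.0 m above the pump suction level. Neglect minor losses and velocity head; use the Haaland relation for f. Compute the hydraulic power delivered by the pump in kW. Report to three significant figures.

V = 4Q/(πD²) = 2.006 m/s; Re = 6.66×10^5; ε/D = 5.58×10^-4; f = 0.01775
h_f = f(L/D)V²/2g = 19.49 m
Total head H = z + h_f = 31.0 + 19.49 = 50.49 m
P_hyd = ρgQH = 995.8·9.81·0.114·50.49 = 56.22 kW

P_hyd ≈ 56.2 kW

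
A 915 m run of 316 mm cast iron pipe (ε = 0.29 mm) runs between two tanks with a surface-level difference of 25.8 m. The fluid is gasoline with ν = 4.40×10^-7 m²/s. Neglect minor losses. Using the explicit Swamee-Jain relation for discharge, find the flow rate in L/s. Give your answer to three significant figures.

Swamee-Jain (Type II): Q = -0.965·√(gD⁵h_f/L)·ln[ε/(3.7D) + √(3.17ν²L/(gD³h_f))]
√(gD⁵h_f/L) = √(9.81·0.316⁵·25.8/915) = 0.02952
ε/(3.7D) = 2.48×10^-4; √(3.17ν²L/(gD³h_f)) = 8.39×10^-6
Q = -0.965·0.02952·ln(2.564×10^-4) = 0.2356 m³/s
Check: V = 3.00 m/s, Re = 2.16×10^6, f = 0.01944, h_f = 25.9 m ≈ 25.8 m ✓

Q ≈ 236 L/s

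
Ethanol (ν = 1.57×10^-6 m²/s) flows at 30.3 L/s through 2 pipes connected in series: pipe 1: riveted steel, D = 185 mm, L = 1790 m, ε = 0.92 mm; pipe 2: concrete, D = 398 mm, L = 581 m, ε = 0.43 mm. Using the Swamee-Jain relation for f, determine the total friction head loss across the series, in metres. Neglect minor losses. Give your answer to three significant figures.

Pipe 1: V = 1.127 m/s, Re = 1.33×10^5, ε/D = 0.00497, f = 0.03125, h_1 = f(L/D)V²/2g = 19.58 m
Pipe 2: V = 0.2435 m/s, Re = 6.17×10^4, ε/D = 0.00108, f = 0.02378, h_2 = f(L/D)V²/2g = 0.1049 m
Series → Q common, losses add: H = Σh = 19.69 m

H ≈ 19.7 m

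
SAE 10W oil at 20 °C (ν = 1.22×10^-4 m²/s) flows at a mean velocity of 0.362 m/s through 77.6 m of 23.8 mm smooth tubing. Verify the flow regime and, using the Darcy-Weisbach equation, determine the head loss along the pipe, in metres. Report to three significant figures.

h_f ≈ 19.7 m

Re = VD/ν = 0.362·0.02380/1.22×10^-4 = 70.6 → laminar (Re < 2300)
f = 64/Re = 0.9063
h_f = f(L/D)V²/(2g) = 0.9063·(77.6/0.02380)·0.362²/(2·9.81) = 19.74 m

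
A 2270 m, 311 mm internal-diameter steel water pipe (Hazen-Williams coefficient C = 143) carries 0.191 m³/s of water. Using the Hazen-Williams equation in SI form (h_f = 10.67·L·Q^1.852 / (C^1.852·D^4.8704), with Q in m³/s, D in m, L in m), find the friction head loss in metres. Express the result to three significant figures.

h_f = 10.67·2270·0.191^1.852 / (143^1.852·0.311^4.8704) = 34.00 m

h_f ≈ 34.0 m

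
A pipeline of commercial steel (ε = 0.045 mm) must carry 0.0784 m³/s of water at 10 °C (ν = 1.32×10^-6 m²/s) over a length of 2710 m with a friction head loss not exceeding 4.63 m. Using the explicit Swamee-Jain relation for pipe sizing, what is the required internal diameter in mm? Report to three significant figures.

D ≈ 349 mm

Swamee-Jain (Type III): D = 0.66·[ε^1.25·(LQ²/(gh_f))^4.75 + ν·Q^9.4·(L/(gh_f))^5.2]^0.04
LQ²/(gh_f) = 0.3667; L/(gh_f) = 59.66
Term 1 = ε^1.25·(…)^4.75 = 3.14×10^-8; Term 2 = ν·Q^9.4·(…)^5.2 = 9.14×10^-8
D = 0.66·(3.14×10^-8 + 9.14×10^-8)^0.04 = 0.3492 m = 349 mm
Check: V = 0.818 m/s, Re = 2.17×10^5, f = 0.01642, h_f = 4.35 m ≈ 4.63 m ✓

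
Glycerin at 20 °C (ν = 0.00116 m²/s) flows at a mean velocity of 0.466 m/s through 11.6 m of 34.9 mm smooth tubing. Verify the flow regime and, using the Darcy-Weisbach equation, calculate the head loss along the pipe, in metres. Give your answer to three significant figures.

Re = VD/ν = 0.466·0.03490/0.00116 = 14.0 → laminar (Re < 2300)
f = 64/Re = 4.565
h_f = f(L/D)V²/(2g) = 4.565·(11.6/0.03490)·0.466²/(2·9.81) = 16.79 m

h_f ≈ 16.8 m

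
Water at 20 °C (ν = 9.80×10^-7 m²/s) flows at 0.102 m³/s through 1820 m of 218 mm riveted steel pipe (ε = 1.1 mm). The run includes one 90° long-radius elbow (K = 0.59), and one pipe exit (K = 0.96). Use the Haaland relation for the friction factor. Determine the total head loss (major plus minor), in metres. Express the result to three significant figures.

H_L ≈ 98.0 m

V = 4Q/(πD²) = 2.733 m/s; V²/2g = 0.3806 m
Re = 6.08×10^5, ε/D = 0.00505 → f = 0.03066 (Haaland)
Major: h_f = f(L/D)·V²/2g = 0.03066·8349·0.3806 = 97.41 m
Minor: ΣK = 1.55; h_m = ΣK·V²/2g = 0.5900 m
Total H_L = 97.41 + 0.5900 = 98.00 m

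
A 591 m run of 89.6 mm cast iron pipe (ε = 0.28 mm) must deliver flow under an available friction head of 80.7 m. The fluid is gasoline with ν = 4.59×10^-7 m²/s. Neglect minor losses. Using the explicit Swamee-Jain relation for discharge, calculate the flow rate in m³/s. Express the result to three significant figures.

Q ≈ 0.0189 m³/s

Swamee-Jain (Type II): Q = -0.965·√(gD⁵h_f/L)·ln[ε/(3.7D) + √(3.17ν²L/(gD³h_f))]
√(gD⁵h_f/L) = √(9.81·0.0896⁵·80.7/591) = 0.002781
ε/(3.7D) = 8.45×10^-4; √(3.17ν²L/(gD³h_f)) = 2.63×10^-5
Q = -0.965·0.002781·ln(8.709×10^-4) = 0.01891 m³/s
Check: V = 3.00 m/s, Re = 5.85×10^5, f = 0.02679, h_f = 81.0 m ≈ 80.7 m ✓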